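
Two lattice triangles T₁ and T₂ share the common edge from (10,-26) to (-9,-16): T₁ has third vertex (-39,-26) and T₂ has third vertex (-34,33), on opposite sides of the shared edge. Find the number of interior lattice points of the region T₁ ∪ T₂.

556

The union is the simple quadrilateral with vertices (10,-26), (-39,-26), (-9,-16), (-34,33) in order.
The shoelace formula gives twice the area as |[10·(-26) − (-39)·(-26)] + [(-39)·(-16) − (-9)·(-26)] + [(-9)·33 − (-34)·(-16)] + [(-34)·(-26) − 10·33]| = 1171, so the area is 1171/2.
The number of boundary lattice points is Σ gcd(|Δx|,|Δy|) = gcd(49,0) + gcd(30,10) + gcd(25,49) + gcd(44,59) = 49+10+1+1 = 61.
By Pick's theorem I = A − B/2 + 1 = 1171/2 − 61/2 + 1 = 556.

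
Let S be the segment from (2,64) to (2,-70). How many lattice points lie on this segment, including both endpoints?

135

The number of lattice points on a segment between lattice points is gcd(|Δx|,|Δy|) + 1 = gcd(0,134) + 1 = 134 + 1 = 135.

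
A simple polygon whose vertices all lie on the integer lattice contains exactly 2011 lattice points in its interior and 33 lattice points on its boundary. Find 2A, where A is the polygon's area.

4053

Pick's theorem states A = I + B/2 − 1, so A = 2011 + 33/2 − 1 = 4053/2.
Hence 2A = 4053.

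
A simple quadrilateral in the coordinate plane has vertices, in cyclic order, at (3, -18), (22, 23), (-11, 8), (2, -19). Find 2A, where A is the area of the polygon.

The shoelace formula gives twice the area as |[3·23 − 22·(-18)] + [22·8 − (-11)·23] + [(-11)·(-19) − 2·8] + [2·(-18) − 3·(-19)]| = 1108, so the area is 554.

1108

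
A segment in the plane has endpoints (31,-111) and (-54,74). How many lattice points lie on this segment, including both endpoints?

The number of lattice points on a segment between lattice points is gcd(|Δx|,|Δy|) + 1 = gcd(85,185) + 1 = 5 + 1 = 6.

6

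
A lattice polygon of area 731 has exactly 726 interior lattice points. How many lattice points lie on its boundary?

12

Pick's theorem gives A = I + B/2 − 1, so B = 2(A − I + 1) = 2(731 − 726 + 1) = 12.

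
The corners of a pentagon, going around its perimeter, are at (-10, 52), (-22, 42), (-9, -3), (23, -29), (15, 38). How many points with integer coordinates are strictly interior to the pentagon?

Using the shoelace formula, 2A = |((-10)·42 − (-22)·52) + ((-22)·(-3) − (-9)·42) + ((-9)·(-29) − 23·(-3)) + (23·38 − 15·(-29)) + (15·52 − (-10)·38)| = 3967, so the area is 3967/2.
Summing gcd(|Δx|,|Δy|) over the edges gives the boundary count: gcd(12,10) + gcd(13,45) + gcd(32,26) + gcd(8,67) + gcd(25,14) = 2+1+2+1+1 = 7.
Pick's theorem gives I = A − B/2 + 1 = 3967/2 − 7/2 + 1 = 1981.

1981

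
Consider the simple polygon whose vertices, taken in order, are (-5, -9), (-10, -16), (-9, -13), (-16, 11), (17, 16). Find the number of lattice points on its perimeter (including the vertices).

5

Summing gcd(|Δx|,|Δy|) over the edges gives the boundary count: gcd(5,7) + gcd(1,3) + gcd(7,24) + gcd(33,5) + gcd(22,25) = 1+1+1+1+1 = 5.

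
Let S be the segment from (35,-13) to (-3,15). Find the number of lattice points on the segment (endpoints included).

The number of lattice points on a segment between lattice points is gcd(|Δx|,|Δy|) + 1 = gcd(38,28) + 1 = 2 + 1 = 3.

3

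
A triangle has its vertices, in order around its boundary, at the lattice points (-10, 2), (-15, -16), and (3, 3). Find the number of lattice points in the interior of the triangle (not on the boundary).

114

The shoelace formula gives twice the area as |((-10)·(-16) − (-15)·2) + ((-15)·3 − 3·(-16)) + (3·2 − (-10)·3)| = 229, so the area is 229/2.
Along each edge there are gcd(|Δx|,|Δy|)+1 lattice points, so counting each shared vertex once the boundary has gcd(5,18) + gcd(18,19) + gcd(13,1) = 1+1+1 = 3.
By Pick's theorem A = I + B/2 − 1, so I = 229/2 − 3/2 + 1 = 114.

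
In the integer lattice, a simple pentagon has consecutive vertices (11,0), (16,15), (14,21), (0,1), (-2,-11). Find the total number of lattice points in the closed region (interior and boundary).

The shoelace formula gives twice the area as |(11·15 − 16·0) + (16·21 − 14·15) + (14·1 − 0·21) + (0·(-11) − (-2)·1) + ((-2)·0 − 11·(-11))| = 428, so the area is 214.
Summing gcd(|Δx|,|Δy|) over the edges gives the boundary count: gcd(5,15) + gcd(2,6) + gcd(14,20) + gcd(2,12) + gcd(13,11) = 5+2+2+2+1 = 12.
Pick's theorem gives I = A − B/2 + 1 = 214 − 12/2 + 1 = 209, so the closed region contains I + B = 209 + 12 = 221 lattice points.

221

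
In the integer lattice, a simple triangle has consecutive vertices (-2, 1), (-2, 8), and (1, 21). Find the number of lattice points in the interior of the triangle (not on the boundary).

The shoelace formula gives twice the area as |[(-2)·8 − (-2)·1] + [(-2)·21 − 1·8] + [1·1 − (-2)·21]| = 21, so the area is 10.5.
Along each edge there are gcd(|Δx|,|Δy|)+1 lattice points, so counting each shared vertex once the boundary has gcd(0,7) + gcd(3,13) + gcd(3,20) = 7+1+1 = 9.
By Pick's theorem A = I + B/2 − 1, so I = 10.5 − 9/2 + 1 = 7.

7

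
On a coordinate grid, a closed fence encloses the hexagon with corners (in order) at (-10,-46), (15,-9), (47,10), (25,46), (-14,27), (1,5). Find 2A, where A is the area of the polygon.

4491

The shoelace formula gives twice the area as |((-10)·(-9) − 15·(-46)) + (15·10 − 47·(-9)) + (47·46 − 25·10) + (25·27 − (-14)·46) + ((-14)·5 − 1·27) + (1·(-46) − (-10)·5)| = 4491, so the area is 2245.5.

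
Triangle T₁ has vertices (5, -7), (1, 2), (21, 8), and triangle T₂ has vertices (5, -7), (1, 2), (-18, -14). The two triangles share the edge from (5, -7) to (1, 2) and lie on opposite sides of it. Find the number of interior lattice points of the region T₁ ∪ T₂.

The union is the simple quadrilateral with vertices (5, -7), (21, 8), (1, 2), (-18, -14) in order.
By the shoelace formula, twice the signed area is |[5·8 − 21·(-7)] + [21·2 − 1·8] + [1·(-14) − (-18)·2] + [(-18)·(-7) − 5·(-14)]| = 439, so the area is 439/2.
Along each edge there are gcd(|Δx|,|Δy|)+1 lattice points, so counting each shared vertex once the boundary has gcd(16,15) + gcd(20,6) + gcd(19,16) + gcd(23,7) = 1+2+1+1 = 5.
By Pick's theorem I = A − B/2 + 1 = 439/2 − 5/2 + 1 = 218.

218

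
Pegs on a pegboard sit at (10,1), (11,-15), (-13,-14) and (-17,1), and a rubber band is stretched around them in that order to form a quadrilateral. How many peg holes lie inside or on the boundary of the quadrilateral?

The shoelace formula gives twice the area as |(10·(-15) − 11·1) + (11·(-14) − (-13)·(-15)) + ((-13)·1 − (-17)·(-14)) + ((-17)·1 − 10·1)| = 788, so the area is 394.
The number of boundary lattice points is Σ gcd(|Δx|,|Δy|) = gcd(1,16) + gcd(24,1) + gcd(4,15) + gcd(27,0) = 1+1+1+27 = 30.
Pick's theorem gives I = A − B/2 + 1 = 394 − 30/2 + 1 = 380, so the closed region contains I + B = 380 + 30 = 410 lattice points.

410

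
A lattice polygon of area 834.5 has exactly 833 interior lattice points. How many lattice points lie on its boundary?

Pick's theorem gives A = I + B/2 − 1, so B = 2(A − I + 1) = 2(834.5 − 833 + 1) = 5.

5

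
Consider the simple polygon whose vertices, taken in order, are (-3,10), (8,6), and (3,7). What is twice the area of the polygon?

9

By the shoelace formula, twice the signed area is |((-3)·6 − 8·10) + (8·7 − 3·6) + (3·10 − (-3)·7)| = 9, so the area is 9/2.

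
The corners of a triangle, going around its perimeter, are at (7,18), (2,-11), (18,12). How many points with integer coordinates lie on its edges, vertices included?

3

The number of boundary lattice points is Σ gcd(|Δx|,|Δy|) = gcd(5,29) + gcd(16,23) + gcd(11,6) = 1+1+1 = 3.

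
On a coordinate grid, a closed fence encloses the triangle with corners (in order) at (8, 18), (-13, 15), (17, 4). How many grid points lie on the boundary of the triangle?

Summing gcd(|Δx|,|Δy|) over the edges gives the boundary count: gcd(21,3) + gcd(30,11) + gcd(9,14) = 3+1+1 = 5.

5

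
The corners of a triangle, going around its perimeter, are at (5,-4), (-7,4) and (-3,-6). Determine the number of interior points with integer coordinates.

The shoelace formula gives twice the area as |(5·4 − (-7)·(-4)) + ((-7)·(-6) − (-3)·4) + ((-3)·(-4) − 5·(-6))| = 88, so the area is 44.
The number of boundary lattice points is Σ gcd(|Δx|,|Δy|) = gcd(12,8) + gcd(4,10) + gcd(8,2) = 4+2+2 = 8.
By Pick's theorem A = I + B/2 − 1, so I = 44 − 8/2 + 1 = 41.

41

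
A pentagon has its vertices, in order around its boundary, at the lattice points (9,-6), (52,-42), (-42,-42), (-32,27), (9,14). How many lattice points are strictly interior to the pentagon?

3624

The shoelace formula gives twice the area as |(9·(-42) − 52·(-6)) + (52·(-42) − (-42)·(-42)) + ((-42)·27 − (-32)·(-42)) + ((-32)·14 − 9·27) + (9·(-6) − 9·14)| = 7363, so the area is 7363/2.
Summing gcd(|Δx|,|Δy|) over the edges gives the boundary count: gcd(43,36) + gcd(94,0) + gcd(10,69) + gcd(41,13) + gcd(0,20) = 1+94+1+1+20 = 117.
Pick's theorem gives I = A − B/2 + 1 = 7363/2 − 117/2 + 1 = 3624.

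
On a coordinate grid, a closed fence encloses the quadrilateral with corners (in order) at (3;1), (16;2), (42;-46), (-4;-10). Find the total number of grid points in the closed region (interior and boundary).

The shoelace formula gives twice the area as |(3·2 − 16·1) + (16·(-46) − 42·2) + (42·(-10) − (-4)·(-46)) + ((-4)·1 − 3·(-10))| = 1408, so the area is 704.
Along each edge there are gcd(|Δx|,|Δy|)+1 lattice points, so counting each shared vertex once the boundary has gcd(13,1) + gcd(26,48) + gcd(46,36) + gcd(7,11) = 1+2+2+1 = 6.
Pick's theorem gives I = A − B/2 + 1 = 704 − 6/2 + 1 = 702, so the closed region contains I + B = 702 + 6 = 708 lattice points.

708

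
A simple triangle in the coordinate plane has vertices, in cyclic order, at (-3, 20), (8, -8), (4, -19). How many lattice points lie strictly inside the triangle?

116

Using the shoelace formula, 2A = |((-3)·(-8) − 8·20) + (8·(-19) − 4·(-8)) + (4·20 − (-3)·(-19))| = 233, so the area is 233/2.
The number of boundary lattice points is Σ gcd(|Δx|,|Δy|) = gcd(11,28) + gcd(4,11) + gcd(7,39) = 1+1+1 = 3.
Pick's theorem gives I = A − B/2 + 1 = 233/2 − 3/2 + 1 = 116.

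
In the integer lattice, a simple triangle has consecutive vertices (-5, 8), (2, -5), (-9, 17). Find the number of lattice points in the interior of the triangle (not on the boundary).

0

By the shoelace formula, twice the signed area is |((-5)·(-5) − 2·8) + (2·17 − (-9)·(-5)) + ((-9)·8 − (-5)·17)| = 11, so the area is 5.5.
Summing gcd(|Δx|,|Δy|) over the edges gives the boundary count: gcd(7,13) + gcd(11,22) + gcd(4,9) = 1+11+1 = 13.
Pick's theorem gives I = A − B/2 + 1 = 5.5 − 13/2 + 1 = 0.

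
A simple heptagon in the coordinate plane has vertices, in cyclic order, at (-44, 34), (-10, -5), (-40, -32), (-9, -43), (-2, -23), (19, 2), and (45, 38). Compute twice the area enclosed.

By the shoelace formula, twice the signed area is |((-44)·(-5) − (-10)·34) + ((-10)·(-32) − (-40)·(-5)) + ((-40)·(-43) − (-9)·(-32)) + ((-9)·(-23) − (-2)·(-43)) + ((-2)·2 − 19·(-23)) + (19·38 − 45·2) + (45·34 − (-44)·38)| = 6500, so the area is 3250.

6500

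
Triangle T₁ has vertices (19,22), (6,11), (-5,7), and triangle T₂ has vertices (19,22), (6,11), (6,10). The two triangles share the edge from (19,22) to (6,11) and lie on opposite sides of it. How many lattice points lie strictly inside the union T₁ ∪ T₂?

39

The union is the simple quadrilateral with vertices (19,22), (-5,7), (6,11), (6,10) in order.
By the shoelace formula, twice the signed area is |[19·7 − (-5)·22] + [(-5)·11 − 6·7] + [6·10 − 6·11] + [6·22 − 19·10]| = 82, so the area is 41.
Summing gcd(|Δx|,|Δy|) over the edges gives the boundary count: gcd(24,15) + gcd(11,4) + gcd(0,1) + gcd(13,12) = 3+1+1+1 = 6.
By Pick's theorem I = A − B/2 + 1 = 41 − 6/2 + 1 = 39.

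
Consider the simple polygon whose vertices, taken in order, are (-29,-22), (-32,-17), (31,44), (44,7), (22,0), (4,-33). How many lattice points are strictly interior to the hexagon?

The shoelace formula gives twice the area as |((-29)·(-17) − (-32)·(-22)) + ((-32)·44 − 31·(-17)) + (31·7 − 44·44) + (44·0 − 22·7) + (22·(-33) − 4·0) + (4·(-22) − (-29)·(-33))| = 4736, so the area is 2368.
Along each edge there are gcd(|Δx|,|Δy|)+1 lattice points, so counting each shared vertex once the boundary has gcd(3,5) + gcd(63,61) + gcd(13,37) + gcd(22,7) + gcd(18,33) + gcd(33,11) = 1+1+1+1+3+11 = 18.
By Pick's theorem A = I + B/2 − 1, so I = 2368 − 18/2 + 1 = 2360.

2360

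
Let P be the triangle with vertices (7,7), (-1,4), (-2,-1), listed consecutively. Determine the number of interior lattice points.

18

By the shoelace formula, twice the signed area is |(7·4 − (-1)·7) + ((-1)·(-1) − (-2)·4) + ((-2)·7 − 7·(-1))| = 37, so the area is 18.5.
Along each edge there are gcd(|Δx|,|Δy|)+1 lattice points, so counting each shared vertex once the boundary has gcd(8,3) + gcd(1,5) + gcd(9,8) = 1+1+1 = 3.
By Pick's theorem A = I + B/2 − 1, so I = 18.5 − 3/2 + 1 = 18.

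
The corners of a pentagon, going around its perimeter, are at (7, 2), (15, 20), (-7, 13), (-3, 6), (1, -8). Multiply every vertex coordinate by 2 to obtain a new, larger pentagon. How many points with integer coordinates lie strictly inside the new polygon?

Using the shoelace formula, 2A = |(7·20 − 15·2) + (15·13 − (-7)·20) + ((-7)·6 − (-3)·13) + ((-3)·(-8) − 1·6) + (1·2 − 7·(-8))| = 518, so the area is 259.
The number of boundary lattice points is Σ gcd(|Δx|,|Δy|) = gcd(8,18) + gcd(22,7) + gcd(4,7) + gcd(4,14) + gcd(6,10) = 2+1+1+2+2 = 8.
Scaling by 2 multiplies the area by 2² = 4 (so the new area is 1036) and multiplies the boundary lattice-point count by 2, giving 16.
By Pick's theorem, the interior count of the dilated polygon is 1036 − 16/2 + 1 = 1029.

1029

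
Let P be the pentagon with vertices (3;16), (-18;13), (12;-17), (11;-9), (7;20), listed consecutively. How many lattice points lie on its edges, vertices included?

The number of boundary lattice points is Σ gcd(|Δx|,|Δy|) = gcd(21,3) + gcd(30,30) + gcd(1,8) + gcd(4,29) + gcd(4,4) = 3+30+1+1+4 = 39.

39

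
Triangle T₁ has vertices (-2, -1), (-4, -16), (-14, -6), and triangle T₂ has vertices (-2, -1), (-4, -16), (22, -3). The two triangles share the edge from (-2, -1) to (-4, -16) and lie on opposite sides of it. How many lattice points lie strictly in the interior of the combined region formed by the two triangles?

255

The union is the simple quadrilateral with vertices (-2, -1), (-14, -6), (-4, -16), (22, -3) in order.
By the shoelace formula, twice the signed area is |((-2)·(-6) − (-14)·(-1)) + ((-14)·(-16) − (-4)·(-6)) + ((-4)·(-3) − 22·(-16)) + (22·(-1) − (-2)·(-3))| = 534, so the area is 267.
Along each edge there are gcd(|Δx|,|Δy|)+1 lattice points, so counting each shared vertex once the boundary has gcd(12,5) + gcd(10,10) + gcd(26,13) + gcd(24,2) = 1+10+13+2 = 26.
By Pick's theorem I = A − B/2 + 1 = 267 − 26/2 + 1 = 255.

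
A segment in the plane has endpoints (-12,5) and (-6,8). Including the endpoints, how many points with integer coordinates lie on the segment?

4

The number of lattice points on a segment between lattice points is gcd(|Δx|,|Δy|) + 1 = gcd(6,3) + 1 = 3 + 1 = 4.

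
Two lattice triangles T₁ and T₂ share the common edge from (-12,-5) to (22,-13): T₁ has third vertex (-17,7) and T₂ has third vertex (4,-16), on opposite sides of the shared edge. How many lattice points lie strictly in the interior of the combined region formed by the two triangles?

The union is the simple quadrilateral with vertices (-12,-5), (-17,7), (22,-13), (4,-16) in order.
By the shoelace formula, twice the signed area is |[(-12)·7 − (-17)·(-5)] + [(-17)·(-13) − 22·7] + [22·(-16) − 4·(-13)] + [4·(-5) − (-12)·(-16)]| = 614, so the area is 307.
The number of boundary lattice points is Σ gcd(|Δx|,|Δy|) = gcd(5,12) + gcd(39,20) + gcd(18,3) + gcd(16,11) = 1+1+3+1 = 6.
By Pick's theorem I = A − B/2 + 1 = 307 − 6/2 + 1 = 305.

305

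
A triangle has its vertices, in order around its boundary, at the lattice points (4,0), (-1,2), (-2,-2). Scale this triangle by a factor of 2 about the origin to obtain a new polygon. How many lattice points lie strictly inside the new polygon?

Using the shoelace formula, 2A = |[4·2 − (-1)·0] + [(-1)·(-2) − (-2)·2] + [(-2)·0 − 4·(-2)]| = 22, so the area is 11.
Along each edge there are gcd(|Δx|,|Δy|)+1 lattice points, so counting each shared vertex once the boundary has gcd(5,2) + gcd(1,4) + gcd(6,2) = 1+1+2 = 4.
Scaling by 2 multiplies the area by 2² = 4 (so the new area is 44) and multiplies the boundary lattice-point count by 2, giving 8.
By Pick's theorem, the interior count of the dilated polygon is 44 − 8/2 + 1 = 41.

41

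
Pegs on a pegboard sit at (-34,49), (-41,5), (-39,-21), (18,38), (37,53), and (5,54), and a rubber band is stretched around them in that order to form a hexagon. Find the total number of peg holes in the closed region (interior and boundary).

2581

Using the shoelace formula, 2A = |[(-34)·5 − (-41)·49] + [(-41)·(-21) − (-39)·5] + [(-39)·38 − 18·(-21)] + [18·53 − 37·38] + [37·54 − 5·53] + [5·49 − (-34)·54]| = 5153, so the area is 5153/2.
Along each edge there are gcd(|Δx|,|Δy|)+1 lattice points, so counting each shared vertex once the boundary has gcd(7,44) + gcd(2,26) + gcd(57,59) + gcd(19,15) + gcd(32,1) + gcd(39,5) = 1+2+1+1+1+1 = 7.
Pick's theorem gives I = A − B/2 + 1 = 5153/2 − 7/2 + 1 = 2574, so the closed region contains I + B = 2574 + 7 = 2581 lattice points.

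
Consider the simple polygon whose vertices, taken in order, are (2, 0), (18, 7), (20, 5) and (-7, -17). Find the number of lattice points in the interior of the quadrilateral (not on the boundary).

152

The shoelace formula gives twice the area as |(2·7 − 18·0) + (18·5 − 20·7) + (20·(-17) − (-7)·5) + ((-7)·0 − 2·(-17))| = 307, so the area is 307/2.
The number of boundary lattice points is Σ gcd(|Δx|,|Δy|) = gcd(16,7) + gcd(2,2) + gcd(27,22) + gcd(9,17) = 1+2+1+1 = 5.
Pick's theorem gives I = A − B/2 + 1 = 307/2 − 5/2 + 1 = 152.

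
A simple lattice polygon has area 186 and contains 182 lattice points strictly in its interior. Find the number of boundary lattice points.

Pick's theorem gives A = I + B/2 − 1, so B = 2(A − I + 1) = 2(186 − 182 + 1) = 10.

10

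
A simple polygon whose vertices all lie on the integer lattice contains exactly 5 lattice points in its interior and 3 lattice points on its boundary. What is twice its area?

By Pick's theorem, A = I + B/2 − 1 = 5 + 3/2 − 1 = 11/2.
Hence 2A = 11.

11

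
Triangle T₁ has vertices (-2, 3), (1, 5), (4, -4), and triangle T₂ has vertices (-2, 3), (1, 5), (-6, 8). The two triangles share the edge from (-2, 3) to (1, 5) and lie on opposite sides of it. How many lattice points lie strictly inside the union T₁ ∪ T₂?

26

The union is the simple quadrilateral with vertices (-2, 3), (4, -4), (1, 5), (-6, 8) in order.
The shoelace formula gives twice the area as |((-2)·(-4) − 4·3) + (4·5 − 1·(-4)) + (1·8 − (-6)·5) + ((-6)·3 − (-2)·8)| = 56, so the area is 28.
Summing gcd(|Δx|,|Δy|) over the edges gives the boundary count: gcd(6,7) + gcd(3,9) + gcd(7,3) + gcd(4,5) = 1+3+1+1 = 6.
By Pick's theorem I = A − B/2 + 1 = 28 − 6/2 + 1 = 26.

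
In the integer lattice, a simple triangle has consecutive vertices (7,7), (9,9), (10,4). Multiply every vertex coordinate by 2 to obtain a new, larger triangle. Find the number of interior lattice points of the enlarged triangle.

19

Using the shoelace formula, 2A = |(7·9 − 9·7) + (9·4 − 10·9) + (10·7 − 7·4)| = 12, so the area is 6.
Along each edge there are gcd(|Δx|,|Δy|)+1 lattice points, so counting each shared vertex once the boundary has gcd(2,2) + gcd(1,5) + gcd(3,3) = 2+1+3 = 6.
Scaling by 2 multiplies the area by 2² = 4 (so the new area is 24) and multiplies the boundary lattice-point count by 2, giving 12.
By Pick's theorem, the interior count of the dilated polygon is 24 − 12/2 + 1 = 19.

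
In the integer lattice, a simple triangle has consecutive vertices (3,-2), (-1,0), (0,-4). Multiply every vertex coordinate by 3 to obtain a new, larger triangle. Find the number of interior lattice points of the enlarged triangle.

58

By the shoelace formula, twice the signed area is |(3·0 − (-1)·(-2)) + ((-1)·(-4) − 0·0) + (0·(-2) − 3·(-4))| = 14, so the area is 7.
Along each edge there are gcd(|Δx|,|Δy|)+1 lattice points, so counting each shared vertex once the boundary has gcd(4,2) + gcd(1,4) + gcd(3,2) = 2+1+1 = 4.
Scaling by 3 multiplies the area by 3² = 9 (so the new area is 63) and multiplies the boundary lattice-point count by 3, giving 12.
By Pick's theorem, the interior count of the dilated polygon is 63 − 12/2 + 1 = 58.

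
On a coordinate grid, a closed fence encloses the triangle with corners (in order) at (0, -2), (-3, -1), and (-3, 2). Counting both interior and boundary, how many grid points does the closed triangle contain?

8

By the shoelace formula, twice the signed area is |(0·(-1) − (-3)·(-2)) + ((-3)·2 − (-3)·(-1)) + ((-3)·(-2) − 0·2)| = 9, so the area is 9/2.
Along each edge there are gcd(|Δx|,|Δy|)+1 lattice points, so counting each shared vertex once the boundary has gcd(3,1) + gcd(0,3) + gcd(3,4) = 1+3+1 = 5.
Pick's theorem gives I = A − B/2 + 1 = 9/2 − 5/2 + 1 = 3, so the closed region contains I + B = 3 + 5 = 8 lattice points.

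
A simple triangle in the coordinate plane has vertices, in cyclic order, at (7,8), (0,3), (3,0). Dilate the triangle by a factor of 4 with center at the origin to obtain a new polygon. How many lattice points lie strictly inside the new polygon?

By the shoelace formula, twice the signed area is |(7·3 − 0·8) + (0·0 − 3·3) + (3·8 − 7·0)| = 36, so the area is 18.
Along each edge there are gcd(|Δx|,|Δy|)+1 lattice points, so counting each shared vertex once the boundary has gcd(7,5) + gcd(3,3) + gcd(4,8) = 1+3+4 = 8.
Scaling by 4 multiplies the area by 4² = 16 (so the new area is 288) and multiplies the boundary lattice-point count by 4, giving 32.
By Pick's theorem, the interior count of the dilated polygon is 288 − 32/2 + 1 = 273.

273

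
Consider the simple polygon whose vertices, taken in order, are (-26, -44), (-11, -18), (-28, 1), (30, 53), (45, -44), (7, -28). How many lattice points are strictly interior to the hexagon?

The shoelace formula gives twice the area as |[(-26)·(-18) − (-11)·(-44)] + [(-11)·1 − (-28)·(-18)] + [(-28)·53 − 30·1] + [30·(-44) − 45·53] + [45·(-28) − 7·(-44)] + [7·(-44) − (-26)·(-28)]| = 7738, so the area is 3869.
Along each edge there are gcd(|Δx|,|Δy|)+1 lattice points, so counting each shared vertex once the boundary has gcd(15,26) + gcd(17,19) + gcd(58,52) + gcd(15,97) + gcd(38,16) + gcd(33,16) = 1+1+2+1+2+1 = 8.
Pick's theorem gives I = A − B/2 + 1 = 3869 − 8/2 + 1 = 3866.

3866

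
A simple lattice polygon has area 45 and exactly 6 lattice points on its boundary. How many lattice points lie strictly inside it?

43

From Pick's theorem, I = A − B/2 + 1 = 45 − 6/2 + 1 = 43.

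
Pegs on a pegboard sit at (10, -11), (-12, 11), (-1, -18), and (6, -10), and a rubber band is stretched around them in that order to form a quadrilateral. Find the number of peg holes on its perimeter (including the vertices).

25

Summing gcd(|Δx|,|Δy|) over the edges gives the boundary count: gcd(22,22) + gcd(11,29) + gcd(7,8) + gcd(4,1) = 22+1+1+1 = 25.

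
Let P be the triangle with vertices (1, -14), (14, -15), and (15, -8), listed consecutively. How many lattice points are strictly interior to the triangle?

By the shoelace formula, twice the signed area is |[1·(-15) − 14·(-14)] + [14·(-8) − 15·(-15)] + [15·(-14) − 1·(-8)]| = 92, so the area is 46.
Summing gcd(|Δx|,|Δy|) over the edges gives the boundary count: gcd(13,1) + gcd(1,7) + gcd(14,6) = 1+1+2 = 4.
By Pick's theorem A = I + B/2 − 1, so I = 46 − 4/2 + 1 = 45.

45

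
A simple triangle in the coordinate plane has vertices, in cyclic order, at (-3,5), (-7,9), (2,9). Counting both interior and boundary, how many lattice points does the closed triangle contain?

26

By the shoelace formula, twice the signed area is |((-3)·9 − (-7)·5) + ((-7)·9 − 2·9) + (2·5 − (-3)·9)| = 36, so the area is 18.
Summing gcd(|Δx|,|Δy|) over the edges gives the boundary count: gcd(4,4) + gcd(9,0) + gcd(5,4) = 4+9+1 = 14.
Pick's theorem gives I = A − B/2 + 1 = 18 − 14/2 + 1 = 12, so the closed region contains I + B = 12 + 14 = 26 lattice points.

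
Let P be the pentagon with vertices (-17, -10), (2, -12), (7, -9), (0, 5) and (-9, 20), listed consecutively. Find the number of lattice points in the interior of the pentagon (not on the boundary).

394

By the shoelace formula, twice the signed area is |((-17)·(-12) − 2·(-10)) + (2·(-9) − 7·(-12)) + (7·5 − 0·(-9)) + (0·20 − (-9)·5) + ((-9)·(-10) − (-17)·20)| = 800, so the area is 400.
Along each edge there are gcd(|Δx|,|Δy|)+1 lattice points, so counting each shared vertex once the boundary has gcd(19,2) + gcd(5,3) + gcd(7,14) + gcd(9,15) + gcd(8,30) = 1+1+7+3+2 = 14.
Pick's theorem gives I = A − B/2 + 1 = 400 − 14/2 + 1 = 394.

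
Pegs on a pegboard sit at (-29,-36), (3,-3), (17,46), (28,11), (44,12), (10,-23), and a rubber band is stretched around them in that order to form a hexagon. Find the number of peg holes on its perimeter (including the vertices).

Along each edge there are gcd(|Δx|,|Δy|)+1 lattice points, so counting each shared vertex once the boundary has gcd(32,33) + gcd(14,49) + gcd(11,35) + gcd(16,1) + gcd(34,35) + gcd(39,13) = 1+7+1+1+1+13 = 24.

24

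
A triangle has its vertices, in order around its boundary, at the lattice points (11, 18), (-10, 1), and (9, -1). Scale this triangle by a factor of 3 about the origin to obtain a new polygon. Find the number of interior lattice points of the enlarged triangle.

The shoelace formula gives twice the area as |[11·1 − (-10)·18] + [(-10)·(-1) − 9·1] + [9·18 − 11·(-1)]| = 365, so the area is 365/2.
The number of boundary lattice points is Σ gcd(|Δx|,|Δy|) = gcd(21,17) + gcd(19,2) + gcd(2,19) = 1+1+1 = 3.
Scaling by 3 multiplies the area by 3² = 9 (so the new area is 3285/2) and multiplies the boundary lattice-point count by 3, giving 9.
By Pick's theorem, the interior count of the dilated polygon is 3285/2 − 9/2 + 1 = 1639.

1639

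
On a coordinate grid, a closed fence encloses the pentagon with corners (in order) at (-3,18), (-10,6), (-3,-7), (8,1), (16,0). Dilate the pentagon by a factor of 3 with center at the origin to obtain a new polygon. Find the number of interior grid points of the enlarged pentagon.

The shoelace formula gives twice the area as |((-3)·6 − (-10)·18) + ((-10)·(-7) − (-3)·6) + ((-3)·1 − 8·(-7)) + (8·0 − 16·1) + (16·18 − (-3)·0)| = 575, so the area is 287.5.
Along each edge there are gcd(|Δx|,|Δy|)+1 lattice points, so counting each shared vertex once the boundary has gcd(7,12) + gcd(7,13) + gcd(11,8) + gcd(8,1) + gcd(19,18) = 1+1+1+1+1 = 5.
Scaling by 3 multiplies the area by 3² = 9 (so the new area is 2587.5) and multiplies the boundary lattice-point count by 3, giving 15.
By Pick's theorem, the interior count of the dilated polygon is 2587.5 − 15/2 + 1 = 2581.

2581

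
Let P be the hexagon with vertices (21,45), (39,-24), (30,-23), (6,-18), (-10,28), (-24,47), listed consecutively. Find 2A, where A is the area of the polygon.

By the shoelace formula, twice the signed area is |(21·(-24) − 39·45) + (39·(-23) − 30·(-24)) + (30·(-18) − 6·(-23)) + (6·28 − (-10)·(-18)) + ((-10)·47 − (-24)·28) + ((-24)·45 − 21·47)| = 4715, so the area is 4715/2.

4715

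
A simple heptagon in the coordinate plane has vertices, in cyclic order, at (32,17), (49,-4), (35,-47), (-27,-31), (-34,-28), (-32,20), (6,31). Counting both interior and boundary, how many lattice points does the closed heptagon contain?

4683

By the shoelace formula, twice the signed area is |[32·(-4) − 49·17] + [49·(-47) − 35·(-4)] + [35·(-31) − (-27)·(-47)] + [(-27)·(-28) − (-34)·(-31)] + [(-34)·20 − (-32)·(-28)] + [(-32)·31 − 6·20] + [6·17 − 32·31]| = 9354, so the area is 4677.
Summing gcd(|Δx|,|Δy|) over the edges gives the boundary count: gcd(17,21) + gcd(14,43) + gcd(62,16) + gcd(7,3) + gcd(2,48) + gcd(38,11) + gcd(26,14) = 1+1+2+1+2+1+2 = 10.
Pick's theorem gives I = A − B/2 + 1 = 4677 − 10/2 + 1 = 4673, so the closed region contains I + B = 4673 + 10 = 4683 lattice points.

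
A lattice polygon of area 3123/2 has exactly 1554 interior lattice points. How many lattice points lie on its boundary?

Pick's theorem gives A = I + B/2 − 1, so B = 2(A − I + 1) = 2(3123/2 − 1554 + 1) = 17.

17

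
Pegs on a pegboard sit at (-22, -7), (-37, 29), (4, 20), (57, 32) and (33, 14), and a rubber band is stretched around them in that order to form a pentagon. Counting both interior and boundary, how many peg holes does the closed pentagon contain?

The shoelace formula gives twice the area as |((-22)·29 − (-37)·(-7)) + ((-37)·20 − 4·29) + (4·32 − 57·20) + (57·14 − 33·32) + (33·(-7) − (-22)·14)| = 2946, so the area is 1473.
The number of boundary lattice points is Σ gcd(|Δx|,|Δy|) = gcd(15,36) + gcd(41,9) + gcd(53,12) + gcd(24,18) + gcd(55,21) = 3+1+1+6+1 = 12.
Pick's theorem gives I = A − B/2 + 1 = 1473 − 12/2 + 1 = 1468, so the closed region contains I + B = 1468 + 12 = 1480 lattice points.

1480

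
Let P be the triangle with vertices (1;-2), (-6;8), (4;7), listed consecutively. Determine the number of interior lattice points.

45

By the shoelace formula, twice the signed area is |[1·8 − (-6)·(-2)] + [(-6)·7 − 4·8] + [4·(-2) − 1·7]| = 93, so the area is 93/2.
Along each edge there are gcd(|Δx|,|Δy|)+1 lattice points, so counting each shared vertex once the boundary has gcd(7,10) + gcd(10,1) + gcd(3,9) = 1+1+3 = 5.
Pick's theorem gives I = A − B/2 + 1 = 93/2 − 5/2 + 1 = 45.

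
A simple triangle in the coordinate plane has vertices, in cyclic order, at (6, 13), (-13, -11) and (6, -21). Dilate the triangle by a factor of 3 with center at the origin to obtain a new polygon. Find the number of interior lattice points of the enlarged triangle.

2854

Using the shoelace formula, 2A = |[6·(-11) − (-13)·13] + [(-13)·(-21) − 6·(-11)] + [6·13 − 6·(-21)]| = 646, so the area is 323.
Along each edge there are gcd(|Δx|,|Δy|)+1 lattice points, so counting each shared vertex once the boundary has gcd(19,24) + gcd(19,10) + gcd(0,34) = 1+1+34 = 36.
Scaling by 3 multiplies the area by 3² = 9 (so the new area is 2907) and multiplies the boundary lattice-point count by 3, giving 108.
By Pick's theorem, the interior count of the dilated polygon is 2907 − 108/2 + 1 = 2854.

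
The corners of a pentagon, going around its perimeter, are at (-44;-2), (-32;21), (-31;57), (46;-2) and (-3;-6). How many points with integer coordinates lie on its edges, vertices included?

5

Along each edge there are gcd(|Δx|,|Δy|)+1 lattice points, so counting each shared vertex once the boundary has gcd(12,23) + gcd(1,36) + gcd(77,59) + gcd(49,4) + gcd(41,4) = 1+1+1+1+1 = 5.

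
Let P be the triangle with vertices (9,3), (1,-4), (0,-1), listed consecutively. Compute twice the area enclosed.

The shoelace formula gives twice the area as |(9·(-4) − 1·3) + (1·(-1) − 0·(-4)) + (0·3 − 9·(-1))| = 31, so the area is 15.5.

31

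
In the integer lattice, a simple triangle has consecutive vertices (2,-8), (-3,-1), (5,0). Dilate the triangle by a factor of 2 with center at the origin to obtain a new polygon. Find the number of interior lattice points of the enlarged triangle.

By the shoelace formula, twice the signed area is |(2·(-1) − (-3)·(-8)) + ((-3)·0 − 5·(-1)) + (5·(-8) − 2·0)| = 61, so the area is 30.5.
Along each edge there are gcd(|Δx|,|Δy|)+1 lattice points, so counting each shared vertex once the boundary has gcd(5,7) + gcd(8,1) + gcd(3,8) = 1+1+1 = 3.
Scaling by 2 multiplies the area by 2² = 4 (so the new area is 122) and multiplies the boundary lattice-point count by 2, giving 6.
By Pick's theorem, the interior count of the dilated polygon is 122 − 6/2 + 1 = 120.

120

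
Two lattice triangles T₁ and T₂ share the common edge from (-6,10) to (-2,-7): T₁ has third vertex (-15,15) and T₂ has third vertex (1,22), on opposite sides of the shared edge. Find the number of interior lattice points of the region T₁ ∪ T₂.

The union is the simple quadrilateral with vertices (-6,10), (-15,15), (-2,-7), (1,22) in order.
By the shoelace formula, twice the signed area is |((-6)·15 − (-15)·10) + ((-15)·(-7) − (-2)·15) + ((-2)·22 − 1·(-7)) + (1·10 − (-6)·22)| = 300, so the area is 150.
Summing gcd(|Δx|,|Δy|) over the edges gives the boundary count: gcd(9,5) + gcd(13,22) + gcd(3,29) + gcd(7,12) = 1+1+1+1 = 4.
By Pick's theorem I = A − B/2 + 1 = 150 − 4/2 + 1 = 149.

149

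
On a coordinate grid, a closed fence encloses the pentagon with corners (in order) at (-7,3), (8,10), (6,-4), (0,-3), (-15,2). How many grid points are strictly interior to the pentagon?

136

Using the shoelace formula, 2A = |((-7)·10 − 8·3) + (8·(-4) − 6·10) + (6·(-3) − 0·(-4)) + (0·2 − (-15)·(-3)) + ((-15)·3 − (-7)·2)| = 280, so the area is 140.
Along each edge there are gcd(|Δx|,|Δy|)+1 lattice points, so counting each shared vertex once the boundary has gcd(15,7) + gcd(2,14) + gcd(6,1) + gcd(15,5) + gcd(8,1) = 1+2+1+5+1 = 10.
By Pick's theorem A = I + B/2 − 1, so I = 140 − 10/2 + 1 = 136.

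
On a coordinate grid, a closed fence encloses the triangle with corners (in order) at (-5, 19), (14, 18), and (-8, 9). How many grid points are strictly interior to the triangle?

96

By the shoelace formula, twice the signed area is |[(-5)·18 − 14·19] + [14·9 − (-8)·18] + [(-8)·19 − (-5)·9]| = 193, so the area is 96.5.
The number of boundary lattice points is Σ gcd(|Δx|,|Δy|) = gcd(19,1) + gcd(22,9) + gcd(3,10) = 1+1+1 = 3.
By Pick's theorem A = I + B/2 − 1, so I = 96.5 − 3/2 + 1 = 96.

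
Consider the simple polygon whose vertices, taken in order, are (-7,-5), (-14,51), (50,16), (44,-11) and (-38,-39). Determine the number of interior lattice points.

Using the shoelace formula, 2A = |((-7)·51 − (-14)·(-5)) + ((-14)·16 − 50·51) + (50·(-11) − 44·16) + (44·(-39) − (-38)·(-11)) + ((-38)·(-5) − (-7)·(-39))| = 6672, so the area is 3336.
Summing gcd(|Δx|,|Δy|) over the edges gives the boundary count: gcd(7,56) + gcd(64,35) + gcd(6,27) + gcd(82,28) + gcd(31,34) = 7+1+3+2+1 = 14.
By Pick's theorem A = I + B/2 − 1, so I = 3336 − 14/2 + 1 = 3330.

3330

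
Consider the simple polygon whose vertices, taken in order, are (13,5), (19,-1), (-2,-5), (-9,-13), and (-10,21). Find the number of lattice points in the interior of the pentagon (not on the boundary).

Using the shoelace formula, 2A = |(13·(-1) − 19·5) + (19·(-5) − (-2)·(-1)) + ((-2)·(-13) − (-9)·(-5)) + ((-9)·21 − (-10)·(-13)) + ((-10)·5 − 13·21)| = 866, so the area is 433.
The number of boundary lattice points is Σ gcd(|Δx|,|Δy|) = gcd(6,6) + gcd(21,4) + gcd(7,8) + gcd(1,34) + gcd(23,16) = 6+1+1+1+1 = 10.
By Pick's theorem A = I + B/2 − 1, so I = 433 − 10/2 + 1 = 429.

429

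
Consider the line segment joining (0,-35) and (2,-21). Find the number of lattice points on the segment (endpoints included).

3

The number of lattice points on a segment between lattice points is gcd(|Δx|,|Δy|) + 1 = gcd(2,14) + 1 = 2 + 1 = 3.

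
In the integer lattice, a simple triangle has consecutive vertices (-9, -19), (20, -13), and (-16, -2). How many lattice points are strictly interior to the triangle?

Using the shoelace formula, 2A = |[(-9)·(-13) − 20·(-19)] + [20·(-2) − (-16)·(-13)] + [(-16)·(-19) − (-9)·(-2)]| = 535, so the area is 535/2.
The number of boundary lattice points is Σ gcd(|Δx|,|Δy|) = gcd(29,6) + gcd(36,11) + gcd(7,17) = 1+1+1 = 3.
By Pick's theorem A = I + B/2 − 1, so I = 535/2 − 3/2 + 1 = 267.

267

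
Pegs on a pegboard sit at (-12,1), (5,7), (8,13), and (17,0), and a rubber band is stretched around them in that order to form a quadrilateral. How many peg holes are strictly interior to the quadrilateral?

140

The shoelace formula gives twice the area as |((-12)·7 − 5·1) + (5·13 − 8·7) + (8·0 − 17·13) + (17·1 − (-12)·0)| = 284, so the area is 142.
The number of boundary lattice points is Σ gcd(|Δx|,|Δy|) = gcd(17,6) + gcd(3,6) + gcd(9,13) + gcd(29,1) = 1+3+1+1 = 6.
By Pick's theorem A = I + B/2 − 1, so I = 142 − 6/2 + 1 = 140.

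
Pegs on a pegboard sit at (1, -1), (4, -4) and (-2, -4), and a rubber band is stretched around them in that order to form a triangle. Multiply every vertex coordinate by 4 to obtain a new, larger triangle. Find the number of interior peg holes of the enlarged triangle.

Using the shoelace formula, 2A = |[1·(-4) − 4·(-1)] + [4·(-4) − (-2)·(-4)] + [(-2)·(-1) − 1·(-4)]| = 18, so the area is 9.
Along each edge there are gcd(|Δx|,|Δy|)+1 lattice points, so counting each shared vertex once the boundary has gcd(3,3) + gcd(6,0) + gcd(3,3) = 3+6+3 = 12.
Scaling by 4 multiplies the area by 4² = 16 (so the new area is 144) and multiplies the boundary lattice-point count by 4, giving 48.
By Pick's theorem, the interior count of the dilated polygon is 144 − 48/2 + 1 = 121.

121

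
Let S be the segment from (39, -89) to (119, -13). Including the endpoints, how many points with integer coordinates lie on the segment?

5

The number of lattice points on a segment between lattice points is gcd(|Δx|,|Δy|) + 1 = gcd(80,76) + 1 = 4 + 1 = 5.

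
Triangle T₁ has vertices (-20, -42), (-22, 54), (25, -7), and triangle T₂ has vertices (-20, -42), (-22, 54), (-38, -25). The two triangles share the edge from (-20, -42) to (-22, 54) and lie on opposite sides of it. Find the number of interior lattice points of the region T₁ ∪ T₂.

The union is the simple quadrilateral with vertices (-20, -42), (25, -7), (-22, 54), (-38, -25) in order.
Using the shoelace formula, 2A = |[(-20)·(-7) − 25·(-42)] + [25·54 − (-22)·(-7)] + [(-22)·(-25) − (-38)·54] + [(-38)·(-42) − (-20)·(-25)]| = 6084, so the area is 3042.
Along each edge there are gcd(|Δx|,|Δy|)+1 lattice points, so counting each shared vertex once the boundary has gcd(45,35) + gcd(47,61) + gcd(16,79) + gcd(18,17) = 5+1+1+1 = 8.
By Pick's theorem I = A − B/2 + 1 = 3042 − 8/2 + 1 = 3039.

3039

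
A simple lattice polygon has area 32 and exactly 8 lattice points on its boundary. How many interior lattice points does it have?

29

Pick's theorem A = I + B/2 − 1 rearranges to I = A − B/2 + 1 = 32 − 8/2 + 1 = 29.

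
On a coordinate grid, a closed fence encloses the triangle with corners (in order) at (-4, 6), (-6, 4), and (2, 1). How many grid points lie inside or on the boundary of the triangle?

The shoelace formula gives twice the area as |((-4)·4 − (-6)·6) + ((-6)·1 − 2·4) + (2·6 − (-4)·1)| = 22, so the area is 11.
Summing gcd(|Δx|,|Δy|) over the edges gives the boundary count: gcd(2,2) + gcd(8,3) + gcd(6,5) = 2+1+1 = 4.
Pick's theorem gives I = A − B/2 + 1 = 11 − 4/2 + 1 = 10, so the closed region contains I + B = 10 + 4 = 14 lattice points.

14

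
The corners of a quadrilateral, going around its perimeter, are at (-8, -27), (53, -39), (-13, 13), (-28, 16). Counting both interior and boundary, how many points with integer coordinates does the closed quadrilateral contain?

1487

By the shoelace formula, twice the signed area is |((-8)·(-39) − 53·(-27)) + (53·13 − (-13)·(-39)) + ((-13)·16 − (-28)·13) + ((-28)·(-27) − (-8)·16)| = 2965, so the area is 2965/2.
Along each edge there are gcd(|Δx|,|Δy|)+1 lattice points, so counting each shared vertex once the boundary has gcd(61,12) + gcd(66,52) + gcd(15,3) + gcd(20,43) = 1+2+3+1 = 7.
Pick's theorem gives I = A − B/2 + 1 = 2965/2 − 7/2 + 1 = 1480, so the closed region contains I + B = 1480 + 7 = 1487 lattice points.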